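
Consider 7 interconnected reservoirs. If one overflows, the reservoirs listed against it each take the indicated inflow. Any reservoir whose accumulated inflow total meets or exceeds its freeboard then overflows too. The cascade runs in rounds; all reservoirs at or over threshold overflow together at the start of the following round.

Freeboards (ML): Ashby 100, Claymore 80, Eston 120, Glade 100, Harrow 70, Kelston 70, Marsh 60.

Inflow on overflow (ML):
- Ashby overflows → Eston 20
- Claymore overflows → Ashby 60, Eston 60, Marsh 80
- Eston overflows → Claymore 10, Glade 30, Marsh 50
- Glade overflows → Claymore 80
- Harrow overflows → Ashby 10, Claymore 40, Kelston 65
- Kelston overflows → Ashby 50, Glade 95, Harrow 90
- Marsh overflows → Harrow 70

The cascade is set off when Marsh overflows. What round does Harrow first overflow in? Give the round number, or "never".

Round 1 — Marsh overflows (initial).
  Harrow: +70 → 70 ≥ 70
Round 2 — Harrow overflows.
  Ashby: +10 → 10 < 100
  Claymore: +40 → 40 < 80
  Kelston: +65 → 65 < 70
No further overflows.

2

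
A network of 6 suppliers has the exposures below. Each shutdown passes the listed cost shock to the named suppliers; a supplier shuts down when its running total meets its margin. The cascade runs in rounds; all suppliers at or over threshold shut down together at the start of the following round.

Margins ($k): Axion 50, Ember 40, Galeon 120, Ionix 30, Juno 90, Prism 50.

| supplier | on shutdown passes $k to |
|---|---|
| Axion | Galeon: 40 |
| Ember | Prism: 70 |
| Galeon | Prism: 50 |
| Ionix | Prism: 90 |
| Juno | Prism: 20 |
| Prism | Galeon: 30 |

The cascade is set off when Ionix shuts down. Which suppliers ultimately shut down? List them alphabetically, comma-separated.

Ionix, Prism

Round 1 — Ionix shuts down (initial).
  Prism: +90 → 90 ≥ 50
Round 2 — Prism shuts down.
  Galeon: +30 → 30 < 120
No further shutdowns.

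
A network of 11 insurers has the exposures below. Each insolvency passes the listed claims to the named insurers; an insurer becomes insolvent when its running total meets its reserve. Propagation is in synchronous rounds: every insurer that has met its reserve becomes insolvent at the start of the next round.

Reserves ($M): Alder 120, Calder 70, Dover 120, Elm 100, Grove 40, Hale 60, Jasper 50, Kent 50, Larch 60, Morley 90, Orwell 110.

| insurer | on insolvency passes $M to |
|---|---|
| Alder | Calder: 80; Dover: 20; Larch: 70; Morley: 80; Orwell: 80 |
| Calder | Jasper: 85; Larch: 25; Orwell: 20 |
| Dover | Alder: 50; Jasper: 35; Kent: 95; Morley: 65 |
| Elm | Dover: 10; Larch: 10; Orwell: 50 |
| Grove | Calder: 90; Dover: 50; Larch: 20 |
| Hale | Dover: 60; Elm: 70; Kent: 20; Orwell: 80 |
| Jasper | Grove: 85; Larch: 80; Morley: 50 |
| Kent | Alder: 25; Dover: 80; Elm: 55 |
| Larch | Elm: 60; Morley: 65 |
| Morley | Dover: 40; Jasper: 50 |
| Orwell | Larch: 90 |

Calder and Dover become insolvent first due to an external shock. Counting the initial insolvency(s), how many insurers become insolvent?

Round 1 — Calder, Dover become insolvent (initial).
  Alder: +50 → 50 < 120
  Jasper: +85+35 → 120 ≥ 50
  Kent: +95 → 95 ≥ 50
  Larch: +25 → 25 < 60
  Morley: +65 → 65 < 90
  Orwell: +20 → 20 < 110
Round 2 — Jasper, Kent become insolvent.
  Alder: +25 → 75 < 120
  Elm: +55 → 55 < 100
  Grove: +85 → 85 ≥ 40
  Larch: +80 → 105 ≥ 60
  Morley: +50 → 115 ≥ 90
Round 3 — Grove, Larch, Morley become insolvent.
  Elm: +60 → 115 ≥ 100
Round 4 — Elm becomes insolvent.
  Orwell: +50 → 70 < 110
No further insolvencies.

8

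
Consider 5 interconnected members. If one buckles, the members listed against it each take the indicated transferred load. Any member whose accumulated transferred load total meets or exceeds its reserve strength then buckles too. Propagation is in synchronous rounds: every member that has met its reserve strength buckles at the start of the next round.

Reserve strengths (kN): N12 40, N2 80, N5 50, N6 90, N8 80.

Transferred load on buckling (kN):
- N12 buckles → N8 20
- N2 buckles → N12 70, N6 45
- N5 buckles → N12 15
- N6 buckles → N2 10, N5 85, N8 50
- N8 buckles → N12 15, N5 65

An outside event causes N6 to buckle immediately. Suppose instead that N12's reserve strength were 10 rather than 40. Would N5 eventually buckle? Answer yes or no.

With N12's reserve strength at 10:
Round 1 — N6 buckles (initial).
  N2: +10 → 10 < 80
  N5: +85 → 85 ≥ 50
  N8: +50 → 50 < 80
Round 2 — N5 buckles.
  N12: +15 → 15 ≥ 10
Round 3 — N12 buckles.
  N8: +20 → 70 < 80
No further bucklings.

yes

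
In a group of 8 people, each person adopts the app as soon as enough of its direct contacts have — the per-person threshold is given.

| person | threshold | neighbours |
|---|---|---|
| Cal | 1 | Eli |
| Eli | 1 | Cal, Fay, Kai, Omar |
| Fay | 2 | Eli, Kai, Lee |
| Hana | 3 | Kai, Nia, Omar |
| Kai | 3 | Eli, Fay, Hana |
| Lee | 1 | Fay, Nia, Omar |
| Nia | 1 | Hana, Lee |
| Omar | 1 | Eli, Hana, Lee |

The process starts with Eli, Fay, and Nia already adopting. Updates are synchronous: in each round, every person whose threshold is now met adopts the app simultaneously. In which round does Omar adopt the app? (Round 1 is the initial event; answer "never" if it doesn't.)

2

Round 1 — Eli, Fay, Nia adopt the app (initial).
Round 2 — checking thresholds:
  Cal: 1 of 1 neighbours ≥ 1, adopts the app.
  Hana: 1 of 3 neighbours < 3, not yet.
  Kai: 2 of 3 neighbours < 3, not yet.
  Lee: 2 of 3 neighbours ≥ 1, adopts the app.
  Omar: 1 of 3 neighbours ≥ 1, adopts the app.
Round 3 — no new adoptions; cascade stops.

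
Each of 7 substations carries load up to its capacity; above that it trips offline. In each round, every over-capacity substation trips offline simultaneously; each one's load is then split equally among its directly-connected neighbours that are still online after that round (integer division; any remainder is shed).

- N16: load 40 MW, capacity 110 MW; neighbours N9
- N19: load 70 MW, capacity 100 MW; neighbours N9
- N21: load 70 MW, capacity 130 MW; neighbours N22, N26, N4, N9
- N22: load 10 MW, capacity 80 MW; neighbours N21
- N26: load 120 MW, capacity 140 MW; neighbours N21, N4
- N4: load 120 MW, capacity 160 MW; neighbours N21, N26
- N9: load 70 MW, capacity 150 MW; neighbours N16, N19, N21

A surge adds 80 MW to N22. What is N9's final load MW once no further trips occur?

123

Round 1 — N22 at 90 > 80. N22 trips offline.
  N22 sheds 90 MW to N21: 90 each.
    N21: 70+90 = 160 > 130
Round 2 — N21 trips offline.
  N21 sheds 160 MW to N26, N4, N9: 53 each (1 lost).
    N26: 120+53 = 173 > 140
    N4: 120+53 = 173 > 160
    N9: 70+53 = 123 ≤ 150
Round 3 — N26, N4 trip offline.
  N26 sheds 173 MW: no online neighbours, lost.
  N4 sheds 173 MW: no online neighbours, lost.
No further trips.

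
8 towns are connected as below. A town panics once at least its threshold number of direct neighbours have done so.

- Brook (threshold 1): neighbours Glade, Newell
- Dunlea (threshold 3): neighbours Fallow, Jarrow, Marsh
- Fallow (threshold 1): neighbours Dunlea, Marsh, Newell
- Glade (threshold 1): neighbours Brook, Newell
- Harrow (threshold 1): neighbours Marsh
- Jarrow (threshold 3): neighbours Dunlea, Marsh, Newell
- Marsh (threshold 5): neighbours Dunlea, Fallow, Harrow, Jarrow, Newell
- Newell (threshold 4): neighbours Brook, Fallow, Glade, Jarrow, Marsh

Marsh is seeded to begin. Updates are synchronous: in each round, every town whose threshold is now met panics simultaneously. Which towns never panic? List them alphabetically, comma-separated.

Round 1 — Marsh panics (initial).
Round 2 — checking thresholds:
  Dunlea: 1 of 3 neighbours < 3, not yet.
  Fallow: 1 of 3 neighbours ≥ 1, panics.
  Harrow: 1 of 1 neighbours ≥ 1, panics.
  Jarrow: 1 of 3 neighbours < 3, not yet.
  Newell: 1 of 5 neighbours < 4, not yet.
Round 3 — no new panics; cascade stops.

Brook, Dunlea, Glade, Jarrow, Newell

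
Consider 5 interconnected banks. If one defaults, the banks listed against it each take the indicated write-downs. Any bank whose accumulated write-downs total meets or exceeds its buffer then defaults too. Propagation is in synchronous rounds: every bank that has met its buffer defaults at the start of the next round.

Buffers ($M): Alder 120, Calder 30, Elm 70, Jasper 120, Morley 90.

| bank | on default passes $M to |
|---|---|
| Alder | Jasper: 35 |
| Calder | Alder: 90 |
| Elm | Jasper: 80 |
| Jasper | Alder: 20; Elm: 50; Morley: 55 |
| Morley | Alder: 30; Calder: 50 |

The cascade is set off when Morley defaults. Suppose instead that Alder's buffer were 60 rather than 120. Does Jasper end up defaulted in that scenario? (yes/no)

With Alder's buffer at 60:
Round 1 — Morley defaults (initial).
  Alder: +30 → 30 < 60
  Calder: +50 → 50 ≥ 30
Round 2 — Calder defaults.
  Alder: +90 → 120 ≥ 60
Round 3 — Alder defaults.
  Jasper: +35 → 35 < 120
No further defaults.

no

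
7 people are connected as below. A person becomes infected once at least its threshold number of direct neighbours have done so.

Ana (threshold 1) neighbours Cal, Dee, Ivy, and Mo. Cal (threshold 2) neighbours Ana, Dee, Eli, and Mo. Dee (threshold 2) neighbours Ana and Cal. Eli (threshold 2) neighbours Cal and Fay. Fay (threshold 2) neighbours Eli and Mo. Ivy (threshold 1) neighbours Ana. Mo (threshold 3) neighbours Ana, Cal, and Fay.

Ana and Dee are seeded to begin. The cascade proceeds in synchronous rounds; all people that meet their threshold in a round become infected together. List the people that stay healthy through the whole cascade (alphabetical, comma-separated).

Eli, Fay, Mo

Round 1 — Ana, Dee become infected (initial).
Round 2 — checking thresholds:
  Cal: 2 of 4 neighbours ≥ 2, becomes infected.
  Ivy: 1 of 1 neighbours ≥ 1, becomes infected.
  Mo: 1 of 3 neighbours < 3, below threshold.
Round 3 — no new infections; cascade stops.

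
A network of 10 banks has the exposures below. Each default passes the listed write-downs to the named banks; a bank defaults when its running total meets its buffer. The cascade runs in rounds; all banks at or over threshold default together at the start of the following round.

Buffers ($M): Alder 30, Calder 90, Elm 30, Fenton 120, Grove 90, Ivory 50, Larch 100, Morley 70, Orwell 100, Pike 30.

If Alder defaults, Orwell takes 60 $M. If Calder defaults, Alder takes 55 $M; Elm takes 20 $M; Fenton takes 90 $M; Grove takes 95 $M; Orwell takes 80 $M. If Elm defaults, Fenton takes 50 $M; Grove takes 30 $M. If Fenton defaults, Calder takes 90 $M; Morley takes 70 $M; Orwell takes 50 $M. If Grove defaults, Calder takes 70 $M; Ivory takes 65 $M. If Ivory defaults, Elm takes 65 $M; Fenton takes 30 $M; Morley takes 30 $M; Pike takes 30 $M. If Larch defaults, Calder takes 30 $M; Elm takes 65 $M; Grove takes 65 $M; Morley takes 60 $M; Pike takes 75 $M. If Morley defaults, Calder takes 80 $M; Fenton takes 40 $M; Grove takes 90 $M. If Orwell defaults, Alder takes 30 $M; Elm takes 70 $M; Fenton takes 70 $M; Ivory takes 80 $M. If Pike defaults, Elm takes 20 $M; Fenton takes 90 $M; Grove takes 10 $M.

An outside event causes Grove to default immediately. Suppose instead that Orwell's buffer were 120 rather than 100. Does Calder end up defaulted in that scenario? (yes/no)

yes

With Orwell's buffer at 120:
Round 1 — Grove defaults (initial).
  Calder: +70 → 70 < 90
  Ivory: +65 → 65 ≥ 50
Round 2 — Ivory defaults.
  Elm: +65 → 65 ≥ 30
  Fenton: +30 → 30 < 120
  Morley: +30 → 30 < 70
  Pike: +30 → 30 ≥ 30
Round 3 — Elm, Pike default.
  Fenton: +50+90 → 170 ≥ 120
Round 4 — Fenton defaults.
  Calder: +90 → 160 ≥ 90
  Morley: +70 → 100 ≥ 70
  Orwell: +50 → 50 < 120
Round 5 — Calder, Morley default.
  Alder: +55 → 55 ≥ 30
  Orwell: +80 → 130 ≥ 120
Round 6 — Alder, Orwell default.
No further defaults.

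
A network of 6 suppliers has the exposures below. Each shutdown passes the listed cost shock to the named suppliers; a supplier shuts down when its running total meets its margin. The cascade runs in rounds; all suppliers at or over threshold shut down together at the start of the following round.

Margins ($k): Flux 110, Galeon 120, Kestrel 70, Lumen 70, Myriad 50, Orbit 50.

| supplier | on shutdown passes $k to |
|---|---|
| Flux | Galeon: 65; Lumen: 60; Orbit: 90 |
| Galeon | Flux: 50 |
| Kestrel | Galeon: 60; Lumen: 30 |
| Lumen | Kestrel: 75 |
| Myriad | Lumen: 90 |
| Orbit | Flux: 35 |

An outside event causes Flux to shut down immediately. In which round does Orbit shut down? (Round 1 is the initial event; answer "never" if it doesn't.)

Round 1 — Flux shuts down (initial).
  Galeon: +65 → 65 < 120
  Lumen: +60 → 60 < 70
  Orbit: +90 → 90 ≥ 50
Round 2 — Orbit shuts down.
No further shutdowns.

2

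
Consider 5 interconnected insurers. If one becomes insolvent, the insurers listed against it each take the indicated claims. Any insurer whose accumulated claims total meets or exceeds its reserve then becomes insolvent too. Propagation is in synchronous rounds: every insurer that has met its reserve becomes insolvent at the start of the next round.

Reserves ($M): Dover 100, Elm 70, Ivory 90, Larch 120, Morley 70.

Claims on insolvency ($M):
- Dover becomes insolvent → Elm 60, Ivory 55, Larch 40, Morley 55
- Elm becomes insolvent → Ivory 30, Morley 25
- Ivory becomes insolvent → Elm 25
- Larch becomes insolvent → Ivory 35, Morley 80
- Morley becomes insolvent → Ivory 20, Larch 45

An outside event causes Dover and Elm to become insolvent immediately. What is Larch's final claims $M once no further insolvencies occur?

85

Round 1 — Dover, Elm become insolvent (initial).
  Ivory: +55+30 → 85 < 90
  Larch: +40 → 40 < 120
  Morley: +55+25 → 80 ≥ 70
Round 2 — Morley becomes insolvent.
  Ivory: +20 → 105 ≥ 90
  Larch: +45 → 85 < 120
Round 3 — Ivory becomes insolvent.
No further insolvencies.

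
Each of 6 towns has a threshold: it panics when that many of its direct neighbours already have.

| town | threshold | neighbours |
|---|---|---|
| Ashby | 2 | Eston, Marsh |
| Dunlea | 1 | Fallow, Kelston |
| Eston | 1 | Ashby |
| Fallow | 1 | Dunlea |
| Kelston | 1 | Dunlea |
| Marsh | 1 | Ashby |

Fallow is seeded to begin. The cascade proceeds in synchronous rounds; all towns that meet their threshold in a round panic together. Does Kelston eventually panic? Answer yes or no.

Round 1 — Fallow panics (initial).
Round 2 — checking thresholds:
  Dunlea: 1 of 2 neighbours ≥ 1, panics.
Round 3 — checking thresholds:
  Kelston: 1 of 1 neighbours ≥ 1, panics.
Round 4 — no new panics; cascade stops.

yes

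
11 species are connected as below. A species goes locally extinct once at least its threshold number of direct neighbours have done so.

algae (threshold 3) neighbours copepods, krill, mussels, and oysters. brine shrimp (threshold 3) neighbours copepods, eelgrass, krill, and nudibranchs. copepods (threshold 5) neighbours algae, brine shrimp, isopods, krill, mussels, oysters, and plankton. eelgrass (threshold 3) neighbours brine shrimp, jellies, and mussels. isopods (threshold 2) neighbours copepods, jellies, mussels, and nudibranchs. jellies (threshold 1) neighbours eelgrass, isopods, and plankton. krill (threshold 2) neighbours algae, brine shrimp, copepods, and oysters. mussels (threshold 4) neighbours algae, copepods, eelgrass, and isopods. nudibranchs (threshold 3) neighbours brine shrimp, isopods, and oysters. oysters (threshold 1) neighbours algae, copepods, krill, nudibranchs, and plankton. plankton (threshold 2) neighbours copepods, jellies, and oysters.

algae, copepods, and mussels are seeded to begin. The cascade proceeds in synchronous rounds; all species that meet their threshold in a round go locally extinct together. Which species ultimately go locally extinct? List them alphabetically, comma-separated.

Round 1 — algae, copepods, mussels go locally extinct (initial).
Round 2 — checking thresholds:
  brine shrimp: 1 of 4 neighbours < 3, not yet.
  eelgrass: 1 of 3 neighbours < 3, not yet.
  isopods: 2 of 4 neighbours ≥ 2, goes locally extinct.
  krill: 2 of 4 neighbours ≥ 2, goes locally extinct.
  oysters: 2 of 5 neighbours ≥ 1, goes locally extinct.
  plankton: 1 of 3 neighbours < 2, not yet.
Round 3 — checking thresholds:
  brine shrimp: 2 of 4 neighbours < 3, not yet.
  eelgrass: 1 of 3 neighbours < 3, not yet.
  jellies: 1 of 3 neighbours ≥ 1, goes locally extinct.
  nudibranchs: 2 of 3 neighbours < 3, not yet.
  plankton: 2 of 3 neighbours ≥ 2, goes locally extinct.
Round 4 — no new extinctions; cascade stops.

algae, copepods, isopods, jellies, krill, mussels, oysters, plankton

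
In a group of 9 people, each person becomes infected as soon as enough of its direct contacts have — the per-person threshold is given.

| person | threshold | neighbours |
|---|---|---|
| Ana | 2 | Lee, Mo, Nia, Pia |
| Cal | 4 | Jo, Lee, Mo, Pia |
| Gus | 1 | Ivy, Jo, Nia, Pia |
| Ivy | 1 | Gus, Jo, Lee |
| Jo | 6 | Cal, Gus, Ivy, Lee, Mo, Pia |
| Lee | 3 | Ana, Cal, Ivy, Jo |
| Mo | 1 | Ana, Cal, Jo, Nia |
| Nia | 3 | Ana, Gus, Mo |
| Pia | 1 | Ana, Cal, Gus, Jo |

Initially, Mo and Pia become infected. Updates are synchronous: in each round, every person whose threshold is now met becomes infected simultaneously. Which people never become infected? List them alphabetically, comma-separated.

Cal, Jo, Lee

Round 1 — Mo, Pia become infected (initial).
Round 2 — checking thresholds:
  Ana: 2 of 4 neighbours ≥ 2, becomes infected.
  Cal: 2 of 4 neighbours < 4, not yet.
  Gus: 1 of 4 neighbours ≥ 1, becomes infected.
  Jo: 2 of 6 neighbours < 6, not yet.
  Nia: 1 of 3 neighbours < 3, not yet.
Round 3 — checking thresholds:
  Cal: 2 of 4 neighbours < 4, not yet.
  Ivy: 1 of 3 neighbours ≥ 1, becomes infected.
  Jo: 3 of 6 neighbours < 6, not yet.
  Lee: 1 of 4 neighbours < 3, not yet.
  Nia: 3 of 3 neighbours ≥ 3, becomes infected.
Round 4 — no new infections; cascade stops.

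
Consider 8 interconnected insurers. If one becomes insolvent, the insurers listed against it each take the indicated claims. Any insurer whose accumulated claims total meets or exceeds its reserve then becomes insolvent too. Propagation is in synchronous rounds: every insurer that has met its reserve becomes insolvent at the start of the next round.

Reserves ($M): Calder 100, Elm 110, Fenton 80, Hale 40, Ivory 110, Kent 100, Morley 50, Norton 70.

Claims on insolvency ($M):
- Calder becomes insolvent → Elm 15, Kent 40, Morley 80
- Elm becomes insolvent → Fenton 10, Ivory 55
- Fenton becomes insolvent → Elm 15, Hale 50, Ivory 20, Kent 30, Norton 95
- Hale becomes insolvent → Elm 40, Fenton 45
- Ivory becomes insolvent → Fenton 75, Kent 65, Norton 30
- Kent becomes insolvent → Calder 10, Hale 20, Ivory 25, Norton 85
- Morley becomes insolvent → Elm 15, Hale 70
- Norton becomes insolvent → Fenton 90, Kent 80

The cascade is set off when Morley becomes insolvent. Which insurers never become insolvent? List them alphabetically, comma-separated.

Calder, Elm, Fenton, Ivory, Kent, Norton

Round 1 — Morley becomes insolvent (initial).
  Elm: +15 → 15 < 110
  Hale: +70 → 70 ≥ 40
Round 2 — Hale becomes insolvent.
  Elm: +40 → 55 < 110
  Fenton: +45 → 45 < 80
No further insolvencies.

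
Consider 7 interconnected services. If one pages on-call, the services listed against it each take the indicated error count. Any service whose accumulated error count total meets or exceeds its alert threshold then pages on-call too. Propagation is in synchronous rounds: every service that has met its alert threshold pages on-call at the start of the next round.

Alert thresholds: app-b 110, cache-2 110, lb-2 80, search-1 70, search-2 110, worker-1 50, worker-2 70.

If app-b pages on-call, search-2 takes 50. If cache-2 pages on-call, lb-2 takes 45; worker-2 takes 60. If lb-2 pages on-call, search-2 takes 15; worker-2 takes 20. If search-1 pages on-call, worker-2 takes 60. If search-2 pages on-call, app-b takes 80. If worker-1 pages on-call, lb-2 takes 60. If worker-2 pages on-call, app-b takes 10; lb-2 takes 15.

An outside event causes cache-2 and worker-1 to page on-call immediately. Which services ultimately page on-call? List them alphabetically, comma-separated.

cache-2, lb-2, worker-1, worker-2

Round 1 — cache-2, worker-1 page on-call (initial).
  lb-2: +45+60 → 105 ≥ 80
  worker-2: +60 → 60 < 70
Round 2 — lb-2 pages on-call.
  search-2: +15 → 15 < 110
  worker-2: +20 → 80 ≥ 70
Round 3 — worker-2 pages on-call.
  app-b: +10 → 10 < 110
No further pages.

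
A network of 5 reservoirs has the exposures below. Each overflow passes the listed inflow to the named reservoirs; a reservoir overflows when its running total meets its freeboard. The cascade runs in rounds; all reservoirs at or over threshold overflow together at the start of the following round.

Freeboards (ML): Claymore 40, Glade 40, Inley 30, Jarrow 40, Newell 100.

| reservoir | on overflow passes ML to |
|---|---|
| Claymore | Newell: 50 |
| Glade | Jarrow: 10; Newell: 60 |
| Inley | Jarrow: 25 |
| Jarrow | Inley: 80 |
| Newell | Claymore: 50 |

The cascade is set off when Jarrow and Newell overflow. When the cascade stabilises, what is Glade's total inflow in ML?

Round 1 — Jarrow, Newell overflow (initial).
  Claymore: +50 → 50 ≥ 40
  Inley: +80 → 80 ≥ 30
Round 2 — Claymore, Inley overflow.
No further overflows.

0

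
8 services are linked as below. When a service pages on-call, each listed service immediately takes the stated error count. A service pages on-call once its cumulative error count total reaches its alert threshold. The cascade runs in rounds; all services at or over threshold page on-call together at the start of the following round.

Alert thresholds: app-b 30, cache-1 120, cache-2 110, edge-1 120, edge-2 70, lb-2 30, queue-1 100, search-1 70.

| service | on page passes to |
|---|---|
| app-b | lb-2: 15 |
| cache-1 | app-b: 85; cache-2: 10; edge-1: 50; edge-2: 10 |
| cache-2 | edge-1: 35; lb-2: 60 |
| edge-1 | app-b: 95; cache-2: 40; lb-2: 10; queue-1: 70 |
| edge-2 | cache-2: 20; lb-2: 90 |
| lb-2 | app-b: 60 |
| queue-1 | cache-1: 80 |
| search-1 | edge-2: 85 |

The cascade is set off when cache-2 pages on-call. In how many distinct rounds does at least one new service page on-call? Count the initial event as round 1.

Round 1 — cache-2 pages on-call (initial).
  edge-1: +35 → 35 < 120
  lb-2: +60 → 60 ≥ 30
Round 2 — lb-2 pages on-call.
  app-b: +60 → 60 ≥ 30
Round 3 — app-b pages on-call.
No further pages.

3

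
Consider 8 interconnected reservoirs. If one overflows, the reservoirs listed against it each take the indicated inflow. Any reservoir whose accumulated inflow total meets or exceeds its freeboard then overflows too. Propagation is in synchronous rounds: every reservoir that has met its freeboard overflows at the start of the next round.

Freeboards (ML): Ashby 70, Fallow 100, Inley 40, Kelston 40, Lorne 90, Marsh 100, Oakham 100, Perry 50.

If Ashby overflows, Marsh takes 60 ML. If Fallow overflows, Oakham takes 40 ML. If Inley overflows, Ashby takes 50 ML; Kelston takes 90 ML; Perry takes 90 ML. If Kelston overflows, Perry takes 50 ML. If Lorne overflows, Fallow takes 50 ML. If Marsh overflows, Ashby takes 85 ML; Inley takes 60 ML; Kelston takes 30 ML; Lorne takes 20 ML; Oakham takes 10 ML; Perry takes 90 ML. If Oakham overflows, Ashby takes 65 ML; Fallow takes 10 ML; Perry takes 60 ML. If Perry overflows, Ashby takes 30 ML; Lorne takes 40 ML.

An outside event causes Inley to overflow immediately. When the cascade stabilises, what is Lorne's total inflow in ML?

40

Round 1 — Inley overflows (initial).
  Ashby: +50 → 50 < 70
  Kelston: +90 → 90 ≥ 40
  Perry: +90 → 90 ≥ 50
Round 2 — Kelston, Perry overflow.
  Ashby: +30 → 80 ≥ 70
  Lorne: +40 → 40 < 90
Round 3 — Ashby overflows.
  Marsh: +60 → 60 < 100
No further overflows.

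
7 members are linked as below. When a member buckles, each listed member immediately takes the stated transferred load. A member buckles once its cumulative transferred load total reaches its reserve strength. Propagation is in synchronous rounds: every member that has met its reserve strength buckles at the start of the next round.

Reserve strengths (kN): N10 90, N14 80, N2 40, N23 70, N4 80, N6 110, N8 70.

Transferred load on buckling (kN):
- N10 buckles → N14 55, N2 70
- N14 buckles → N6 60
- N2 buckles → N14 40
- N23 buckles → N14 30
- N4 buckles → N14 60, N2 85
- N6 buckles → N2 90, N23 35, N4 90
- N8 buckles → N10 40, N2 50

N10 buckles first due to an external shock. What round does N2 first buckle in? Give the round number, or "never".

Round 1 — N10 buckles (initial).
  N14: +55 → 55 < 80
  N2: +70 → 70 ≥ 40
Round 2 — N2 buckles.
  N14: +40 → 95 ≥ 80
Round 3 — N14 buckles.
  N6: +60 → 60 < 110
No further bucklings.

2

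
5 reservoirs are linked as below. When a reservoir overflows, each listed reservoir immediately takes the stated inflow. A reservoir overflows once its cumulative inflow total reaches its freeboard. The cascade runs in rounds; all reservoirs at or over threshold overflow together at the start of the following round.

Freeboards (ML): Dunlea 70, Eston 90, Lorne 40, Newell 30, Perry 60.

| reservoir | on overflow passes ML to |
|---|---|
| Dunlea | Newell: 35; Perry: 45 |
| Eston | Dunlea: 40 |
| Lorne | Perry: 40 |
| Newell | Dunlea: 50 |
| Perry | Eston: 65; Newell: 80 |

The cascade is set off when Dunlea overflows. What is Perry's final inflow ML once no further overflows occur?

45

Round 1 — Dunlea overflows (initial).
  Newell: +35 → 35 ≥ 30
  Perry: +45 → 45 < 60
Round 2 — Newell overflows.
No further overflows.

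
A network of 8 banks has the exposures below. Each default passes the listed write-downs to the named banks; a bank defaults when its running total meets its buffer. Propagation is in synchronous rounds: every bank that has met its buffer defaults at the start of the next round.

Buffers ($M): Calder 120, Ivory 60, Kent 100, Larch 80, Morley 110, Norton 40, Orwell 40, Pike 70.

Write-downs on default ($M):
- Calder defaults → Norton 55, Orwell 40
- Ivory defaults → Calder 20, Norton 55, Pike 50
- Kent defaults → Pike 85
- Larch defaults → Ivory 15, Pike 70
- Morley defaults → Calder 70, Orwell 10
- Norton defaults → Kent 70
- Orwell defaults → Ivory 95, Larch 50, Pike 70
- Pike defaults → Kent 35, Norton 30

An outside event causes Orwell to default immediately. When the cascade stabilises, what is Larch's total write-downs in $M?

Round 1 — Orwell defaults (initial).
  Ivory: +95 → 95 ≥ 60
  Larch: +50 → 50 < 80
  Pike: +70 → 70 ≥ 70
Round 2 — Ivory, Pike default.
  Calder: +20 → 20 < 120
  Kent: +35 → 35 < 100
  Norton: +55+30 → 85 ≥ 40
Round 3 — Norton defaults.
  Kent: +70 → 105 ≥ 100
Round 4 — Kent defaults.
No further defaults.

50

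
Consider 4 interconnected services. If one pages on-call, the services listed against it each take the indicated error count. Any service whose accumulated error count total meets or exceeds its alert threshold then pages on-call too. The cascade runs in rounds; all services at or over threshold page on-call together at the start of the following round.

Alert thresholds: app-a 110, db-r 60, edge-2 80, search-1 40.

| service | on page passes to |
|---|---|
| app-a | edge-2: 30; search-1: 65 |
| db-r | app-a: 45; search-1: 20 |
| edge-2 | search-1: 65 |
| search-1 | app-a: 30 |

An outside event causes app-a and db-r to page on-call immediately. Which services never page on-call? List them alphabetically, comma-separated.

Round 1 — app-a, db-r page on-call (initial).
  edge-2: +30 → 30 < 80
  search-1: +65+20 → 85 ≥ 40
Round 2 — search-1 pages on-call.
No further pages.

edge-2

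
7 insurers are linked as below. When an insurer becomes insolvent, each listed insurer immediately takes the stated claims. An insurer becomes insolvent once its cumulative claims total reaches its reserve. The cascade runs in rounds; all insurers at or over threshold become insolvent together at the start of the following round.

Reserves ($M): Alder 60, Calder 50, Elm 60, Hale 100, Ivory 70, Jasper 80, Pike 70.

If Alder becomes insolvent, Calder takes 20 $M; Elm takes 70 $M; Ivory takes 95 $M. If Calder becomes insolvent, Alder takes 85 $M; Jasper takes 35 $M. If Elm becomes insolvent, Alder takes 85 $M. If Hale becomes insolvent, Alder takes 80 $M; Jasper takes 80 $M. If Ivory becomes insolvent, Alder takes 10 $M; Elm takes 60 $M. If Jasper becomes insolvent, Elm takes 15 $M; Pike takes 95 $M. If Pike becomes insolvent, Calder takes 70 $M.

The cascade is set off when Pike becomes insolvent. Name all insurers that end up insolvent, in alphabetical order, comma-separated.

Round 1 — Pike becomes insolvent (initial).
  Calder: +70 → 70 ≥ 50
Round 2 — Calder becomes insolvent.
  Alder: +85 → 85 ≥ 60
  Jasper: +35 → 35 < 80
Round 3 — Alder becomes insolvent.
  Elm: +70 → 70 ≥ 60
  Ivory: +95 → 95 ≥ 70
Round 4 — Elm, Ivory become insolvent.
No further insolvencies.

Alder, Calder, Elm, Ivory, Pike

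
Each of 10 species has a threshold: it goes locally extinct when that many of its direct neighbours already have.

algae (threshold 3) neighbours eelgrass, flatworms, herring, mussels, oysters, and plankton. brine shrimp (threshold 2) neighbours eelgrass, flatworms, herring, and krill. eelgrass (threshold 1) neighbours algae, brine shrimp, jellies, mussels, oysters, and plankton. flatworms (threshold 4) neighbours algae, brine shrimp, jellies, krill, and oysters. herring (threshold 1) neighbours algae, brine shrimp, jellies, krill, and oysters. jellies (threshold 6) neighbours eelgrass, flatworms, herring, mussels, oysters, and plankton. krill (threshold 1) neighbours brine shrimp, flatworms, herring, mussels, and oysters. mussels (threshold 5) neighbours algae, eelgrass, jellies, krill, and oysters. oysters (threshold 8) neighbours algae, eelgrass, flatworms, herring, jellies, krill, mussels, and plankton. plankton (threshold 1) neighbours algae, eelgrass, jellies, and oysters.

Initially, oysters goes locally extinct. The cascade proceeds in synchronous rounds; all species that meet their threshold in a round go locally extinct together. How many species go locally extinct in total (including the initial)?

Round 1 — oysters goes locally extinct (initial).
Round 2 — checking thresholds:
  algae: 1 of 6 neighbours < 3, holds.
  eelgrass: 1 of 6 neighbours ≥ 1, goes locally extinct.
  flatworms: 1 of 5 neighbours < 4, holds.
  herring: 1 of 5 neighbours ≥ 1, goes locally extinct.
  jellies: 1 of 6 neighbours < 6, holds.
  krill: 1 of 5 neighbours ≥ 1, goes locally extinct.
  mussels: 1 of 5 neighbours < 5, holds.
  plankton: 1 of 4 neighbours ≥ 1, goes locally extinct.
Round 3 — checking thresholds:
  algae: 4 of 6 neighbours ≥ 3, goes locally extinct.
  brine shrimp: 3 of 4 neighbours ≥ 2, goes locally extinct.
  flatworms: 2 of 5 neighbours < 4, holds.
  jellies: 4 of 6 neighbours < 6, holds.
  mussels: 3 of 5 neighbours < 5, holds.
Round 4 — checking thresholds:
  flatworms: 4 of 5 neighbours ≥ 4, goes locally extinct.
  jellies: 4 of 6 neighbours < 6, holds.
  mussels: 4 of 5 neighbours < 5, holds.
Round 5 — no new extinctions; cascade stops.

8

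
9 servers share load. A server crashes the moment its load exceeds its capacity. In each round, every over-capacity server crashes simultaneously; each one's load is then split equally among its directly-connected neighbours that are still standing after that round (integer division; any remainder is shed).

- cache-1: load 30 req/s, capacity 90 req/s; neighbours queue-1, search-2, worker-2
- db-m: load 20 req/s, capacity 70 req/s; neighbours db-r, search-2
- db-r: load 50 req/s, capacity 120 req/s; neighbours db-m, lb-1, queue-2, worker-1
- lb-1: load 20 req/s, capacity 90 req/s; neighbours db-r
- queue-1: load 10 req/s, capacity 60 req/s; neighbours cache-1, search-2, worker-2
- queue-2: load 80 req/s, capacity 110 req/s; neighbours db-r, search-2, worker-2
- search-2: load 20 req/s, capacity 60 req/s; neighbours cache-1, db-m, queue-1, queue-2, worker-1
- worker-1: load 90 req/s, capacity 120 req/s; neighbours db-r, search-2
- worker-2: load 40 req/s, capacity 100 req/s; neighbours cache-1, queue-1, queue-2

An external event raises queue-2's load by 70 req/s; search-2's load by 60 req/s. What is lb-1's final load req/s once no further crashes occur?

Round 1 — queue-2 at 150 > 110; search-2 at 80 > 60. queue-2, search-2 crash.
  queue-2 sheds 150 req/s to db-r, worker-2: 75 each.
    db-r: 50+75 = 125 > 120
    worker-2: 40+75 = 115 > 100
  search-2 sheds 80 req/s to cache-1, db-m, queue-1, worker-1: 20 each.
    cache-1: 30+20 = 50 ≤ 90
    db-m: 20+20 = 40 ≤ 70
    queue-1: 10+20 = 30 ≤ 60
    worker-1: 90+20 = 110 ≤ 120
Round 2 — db-r, worker-2 crash.
  db-r sheds 125 req/s to db-m, lb-1, worker-1: 41 each (2 lost).
    db-m: 40+41 = 81 > 70
    lb-1: 20+41 = 61 ≤ 90
    worker-1: 110+41 = 151 > 120
  worker-2 sheds 115 req/s to cache-1, queue-1: 57 each (1 lost).
    cache-1: 50+57 = 107 > 90
    queue-1: 30+57 = 87 > 60
Round 3 — cache-1, db-m, queue-1, worker-1 crash.
  cache-1 sheds 107 req/s: no online neighbours, lost.
  db-m sheds 81 req/s: no online neighbours, lost.
  queue-1 sheds 87 req/s: no online neighbours, lost.
  worker-1 sheds 151 req/s: no online neighbours, lost.
No further crashes.

61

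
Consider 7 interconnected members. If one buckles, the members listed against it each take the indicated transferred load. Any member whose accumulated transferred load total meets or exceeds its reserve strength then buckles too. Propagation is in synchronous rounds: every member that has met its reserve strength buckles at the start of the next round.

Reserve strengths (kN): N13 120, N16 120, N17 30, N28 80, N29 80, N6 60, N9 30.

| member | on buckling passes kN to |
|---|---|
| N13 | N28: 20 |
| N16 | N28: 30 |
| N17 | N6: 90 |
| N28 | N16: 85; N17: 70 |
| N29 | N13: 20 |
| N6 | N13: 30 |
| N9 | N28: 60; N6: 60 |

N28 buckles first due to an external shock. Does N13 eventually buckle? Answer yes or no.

no

Round 1 — N28 buckles (initial).
  N16: +85 → 85 < 120
  N17: +70 → 70 ≥ 30
Round 2 — N17 buckles.
  N6: +90 → 90 ≥ 60
Round 3 — N6 buckles.
  N13: +30 → 30 < 120
No further bucklings.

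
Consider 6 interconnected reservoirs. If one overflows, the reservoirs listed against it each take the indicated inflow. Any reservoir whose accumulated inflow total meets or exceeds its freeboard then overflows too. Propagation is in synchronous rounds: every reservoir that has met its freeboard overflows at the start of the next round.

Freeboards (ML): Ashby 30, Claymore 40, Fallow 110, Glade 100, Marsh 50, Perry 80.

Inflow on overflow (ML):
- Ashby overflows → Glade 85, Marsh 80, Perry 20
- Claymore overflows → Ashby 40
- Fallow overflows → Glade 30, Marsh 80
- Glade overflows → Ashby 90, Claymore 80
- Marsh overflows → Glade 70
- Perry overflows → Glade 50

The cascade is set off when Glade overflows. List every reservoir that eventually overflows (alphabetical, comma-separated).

Ashby, Claymore, Glade, Marsh

Round 1 — Glade overflows (initial).
  Ashby: +90 → 90 ≥ 30
  Claymore: +80 → 80 ≥ 40
Round 2 — Ashby, Claymore overflow.
  Marsh: +80 → 80 ≥ 50
  Perry: +20 → 20 < 80
Round 3 — Marsh overflows.
No further overflows.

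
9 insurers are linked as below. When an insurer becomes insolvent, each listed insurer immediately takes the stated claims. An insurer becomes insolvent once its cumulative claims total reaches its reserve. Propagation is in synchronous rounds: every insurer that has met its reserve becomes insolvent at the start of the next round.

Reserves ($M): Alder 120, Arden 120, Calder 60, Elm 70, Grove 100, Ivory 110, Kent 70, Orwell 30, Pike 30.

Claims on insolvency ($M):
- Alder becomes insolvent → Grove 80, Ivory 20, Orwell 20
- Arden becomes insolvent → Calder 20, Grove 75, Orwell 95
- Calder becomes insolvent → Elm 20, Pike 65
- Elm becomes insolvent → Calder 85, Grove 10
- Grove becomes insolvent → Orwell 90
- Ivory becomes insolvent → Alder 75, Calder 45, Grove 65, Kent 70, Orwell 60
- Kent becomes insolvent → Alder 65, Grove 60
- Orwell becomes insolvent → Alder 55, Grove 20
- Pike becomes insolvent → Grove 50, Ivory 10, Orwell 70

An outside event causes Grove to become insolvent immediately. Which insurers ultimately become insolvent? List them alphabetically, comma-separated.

Round 1 — Grove becomes insolvent (initial).
  Orwell: +90 → 90 ≥ 30
Round 2 — Orwell becomes insolvent.
  Alder: +55 → 55 < 120
No further insolvencies.

Grove, Orwell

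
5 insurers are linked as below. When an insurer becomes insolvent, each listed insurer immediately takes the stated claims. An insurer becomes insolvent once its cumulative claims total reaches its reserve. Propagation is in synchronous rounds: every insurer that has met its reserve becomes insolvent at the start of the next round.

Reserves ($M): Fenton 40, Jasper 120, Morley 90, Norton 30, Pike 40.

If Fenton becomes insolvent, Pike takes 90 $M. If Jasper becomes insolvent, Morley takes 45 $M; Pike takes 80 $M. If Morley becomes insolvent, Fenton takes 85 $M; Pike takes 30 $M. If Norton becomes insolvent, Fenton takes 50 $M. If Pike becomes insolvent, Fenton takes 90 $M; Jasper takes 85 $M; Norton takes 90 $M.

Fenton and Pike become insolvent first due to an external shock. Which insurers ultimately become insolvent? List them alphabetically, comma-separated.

Round 1 — Fenton, Pike become insolvent (initial).
  Jasper: +85 → 85 < 120
  Norton: +90 → 90 ≥ 30
Round 2 — Norton becomes insolvent.
No further insolvencies.

Fenton, Norton, Pike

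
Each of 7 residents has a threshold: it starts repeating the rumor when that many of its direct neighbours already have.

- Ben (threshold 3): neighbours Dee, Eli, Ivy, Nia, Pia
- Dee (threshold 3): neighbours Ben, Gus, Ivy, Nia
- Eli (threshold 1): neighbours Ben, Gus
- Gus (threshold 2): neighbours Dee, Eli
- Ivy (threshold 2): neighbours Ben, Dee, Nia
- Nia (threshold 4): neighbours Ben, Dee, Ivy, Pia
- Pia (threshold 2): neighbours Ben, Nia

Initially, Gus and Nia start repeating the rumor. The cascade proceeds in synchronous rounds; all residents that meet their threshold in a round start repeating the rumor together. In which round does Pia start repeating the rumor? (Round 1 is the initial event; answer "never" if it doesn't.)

never

Round 1 — Gus, Nia start repeating the rumor (initial).
Round 2 — checking thresholds:
  Ben: 1 of 5 neighbours < 3, holds.
  Dee: 2 of 4 neighbours < 3, holds.
  Eli: 1 of 2 neighbours ≥ 1, starts repeating the rumor.
  Ivy: 1 of 3 neighbours < 2, holds.
  Pia: 1 of 2 neighbours < 2, holds.
Round 3 — no new spreads; cascade stops.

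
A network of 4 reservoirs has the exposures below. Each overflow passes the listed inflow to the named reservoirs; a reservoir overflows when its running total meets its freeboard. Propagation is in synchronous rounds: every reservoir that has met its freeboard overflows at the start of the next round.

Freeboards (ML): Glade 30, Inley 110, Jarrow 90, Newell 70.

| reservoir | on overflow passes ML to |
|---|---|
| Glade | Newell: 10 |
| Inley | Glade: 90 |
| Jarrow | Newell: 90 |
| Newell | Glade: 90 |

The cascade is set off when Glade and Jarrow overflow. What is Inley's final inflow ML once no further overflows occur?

Round 1 — Glade, Jarrow overflow (initial).
  Newell: +10+90 → 100 ≥ 70
Round 2 — Newell overflows.
No further overflows.

0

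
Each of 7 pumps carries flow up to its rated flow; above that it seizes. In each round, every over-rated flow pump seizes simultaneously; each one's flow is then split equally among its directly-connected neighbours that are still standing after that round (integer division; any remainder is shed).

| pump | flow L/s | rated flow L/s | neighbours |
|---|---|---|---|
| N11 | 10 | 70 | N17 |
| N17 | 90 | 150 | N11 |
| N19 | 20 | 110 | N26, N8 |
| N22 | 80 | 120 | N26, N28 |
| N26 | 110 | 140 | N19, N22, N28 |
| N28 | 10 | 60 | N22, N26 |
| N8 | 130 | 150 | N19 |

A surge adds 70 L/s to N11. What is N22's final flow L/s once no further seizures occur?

Round 1 — N11 at 80 > 70. N11 seizes.
  N11 sheds 80 L/s to N17: 80 each.
    N17: 90+80 = 170 > 150
Round 2 — N17 seizes.
  N17 sheds 170 L/s: no online neighbours, lost.
No further seizures.

80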